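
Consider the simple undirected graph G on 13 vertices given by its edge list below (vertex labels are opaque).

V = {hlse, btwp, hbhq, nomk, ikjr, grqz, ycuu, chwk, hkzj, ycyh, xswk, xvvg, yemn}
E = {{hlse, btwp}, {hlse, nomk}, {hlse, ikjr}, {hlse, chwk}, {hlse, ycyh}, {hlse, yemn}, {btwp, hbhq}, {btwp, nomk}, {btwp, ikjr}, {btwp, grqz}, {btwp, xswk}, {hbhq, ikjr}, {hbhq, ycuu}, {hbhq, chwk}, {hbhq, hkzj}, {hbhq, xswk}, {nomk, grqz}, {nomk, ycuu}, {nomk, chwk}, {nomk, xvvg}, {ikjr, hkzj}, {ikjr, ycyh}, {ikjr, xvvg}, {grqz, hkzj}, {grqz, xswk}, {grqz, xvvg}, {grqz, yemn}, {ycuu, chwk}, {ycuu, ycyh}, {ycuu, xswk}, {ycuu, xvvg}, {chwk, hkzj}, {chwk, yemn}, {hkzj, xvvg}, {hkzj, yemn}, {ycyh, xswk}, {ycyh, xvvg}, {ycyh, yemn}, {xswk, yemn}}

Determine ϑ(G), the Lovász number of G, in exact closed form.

deg(yemn) = 6; N(yemn) = {hlse, grqz, chwk, hkzj, ycyh, xswk}.
N(ikjr) = {hlse, btwp, hbhq, hkzj, ycyh, xvvg}, |N(ikjr)| = 6.
Vertex hlse has 6 neighbors: btwp, nomk, ikjr, chwk, ycyh, yemn.
N(xswk) = {btwp, hbhq, grqz, ycuu, ycyh, yemn}, |N(xswk)| = 6.
G on 13 vertices is 6-regular; SR(13,6,2,3) — a Paley graph.
A has 3 distinct eigenvalues ≈ [6.0, 1.3028, -2.3028].
Lovász (edge-transitive): ϑ = −13·(-sqrt(13)/2 - 1/2)/((6)−(-sqrt(13)/2 - 1/2)) = sqrt(13).
= 3.60555… (decimal).

sqrt(13)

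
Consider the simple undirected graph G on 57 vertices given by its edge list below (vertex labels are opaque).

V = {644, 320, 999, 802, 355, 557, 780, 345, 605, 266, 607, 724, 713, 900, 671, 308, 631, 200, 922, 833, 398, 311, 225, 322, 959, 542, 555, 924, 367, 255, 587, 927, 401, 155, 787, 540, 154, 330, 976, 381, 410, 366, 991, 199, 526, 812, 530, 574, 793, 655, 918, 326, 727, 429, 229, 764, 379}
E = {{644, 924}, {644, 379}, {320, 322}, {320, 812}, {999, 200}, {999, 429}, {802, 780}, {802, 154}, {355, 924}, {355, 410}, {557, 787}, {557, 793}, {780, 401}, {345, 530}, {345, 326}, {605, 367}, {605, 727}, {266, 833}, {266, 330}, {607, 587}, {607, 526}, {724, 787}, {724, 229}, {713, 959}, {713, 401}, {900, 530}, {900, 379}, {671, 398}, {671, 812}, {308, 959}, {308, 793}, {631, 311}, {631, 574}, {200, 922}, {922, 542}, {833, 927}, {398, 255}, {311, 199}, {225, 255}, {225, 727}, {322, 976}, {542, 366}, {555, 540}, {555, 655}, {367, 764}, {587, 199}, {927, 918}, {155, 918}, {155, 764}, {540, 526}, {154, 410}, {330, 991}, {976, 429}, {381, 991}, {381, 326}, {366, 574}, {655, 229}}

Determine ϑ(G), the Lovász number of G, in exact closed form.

N(927) = {833, 918}, |N(927)| = 2.
Vertex 631 has 2 neighbors: 311, 574.
Vertex 330 has 2 neighbors: 266, 991.
N(225) = {255, 727}, |N(225)| = 2.
Regular of degree 2 on 57 vertices: a single 57-cycle (edge-transitive).
Distinct eigenvalues (to 6 d.p.): [2.0, 1.987861, 1.951593, 1.891634, 1.808714, 1.703839, 1.578281, 1.433565, 1.271447, 1.093896, 0.903067, 0.701275, 0.490971, 0.274707, 0.055109, -0.165159, -0.383421, -0.59703, -0.803391, -1.0, -1.184471, -1.354563, -1.508213, -1.643556, -1.758948, -1.852988, -1.924536, -1.972723, -1.996963].
Lovász: ϑ = −57(-2*cos(pi/57))/(2+-(-1)*2*cos(pi/57)) = 57*cos(pi/57)/(cos(pi/57) + 1).
Numerically 28.478345168.
Check 28 ≤ 57*cos(pi/57)/(cos(pi/57) + 1) ≤ 29: both strict.

57*cos(pi/57)/(cos(pi/57) + 1)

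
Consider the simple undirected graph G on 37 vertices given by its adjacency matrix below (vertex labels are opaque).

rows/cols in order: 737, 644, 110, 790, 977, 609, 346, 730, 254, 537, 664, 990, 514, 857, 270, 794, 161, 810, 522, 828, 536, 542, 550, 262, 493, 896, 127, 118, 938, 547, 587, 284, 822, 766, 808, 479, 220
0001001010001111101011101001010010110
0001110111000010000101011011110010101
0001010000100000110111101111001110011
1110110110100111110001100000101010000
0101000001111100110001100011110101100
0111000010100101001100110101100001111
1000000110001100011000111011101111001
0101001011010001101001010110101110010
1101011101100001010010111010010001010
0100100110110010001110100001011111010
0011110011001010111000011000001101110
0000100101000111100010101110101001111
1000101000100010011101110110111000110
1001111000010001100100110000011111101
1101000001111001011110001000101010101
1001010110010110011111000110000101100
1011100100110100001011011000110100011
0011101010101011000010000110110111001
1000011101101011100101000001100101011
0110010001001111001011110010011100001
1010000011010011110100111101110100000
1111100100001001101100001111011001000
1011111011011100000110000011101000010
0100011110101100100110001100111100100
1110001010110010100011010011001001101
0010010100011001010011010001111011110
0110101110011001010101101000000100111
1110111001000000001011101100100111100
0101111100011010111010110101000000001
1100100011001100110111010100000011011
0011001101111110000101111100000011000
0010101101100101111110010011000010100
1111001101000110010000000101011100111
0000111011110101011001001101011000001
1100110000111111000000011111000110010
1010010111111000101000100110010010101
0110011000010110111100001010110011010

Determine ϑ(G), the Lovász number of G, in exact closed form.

sqrt(37)

Vertex 161 has 18 neighbors: 737, 110, 790, 977, 730, 664, 990, 857, 522, 536, 542, 262, 493, 938, 547, 284, 479, 220.
deg(542) = 18; N(542) = {737, 644, 110, 790, 977, 730, 514, 794, 161, 522, 828, 493, 896, 127, 118, 547, 587, 766}.
N(822) = {737, 644, 110, 790, 346, 730, 537, 857, 270, 810, 896, 118, 547, 587, 284, 808, 479, 220}, |N(822)| = 18.
deg(547) = 18; N(547) = {737, 644, 977, 254, 537, 514, 857, 161, 810, 828, 536, 542, 262, 896, 822, 766, 479, 220}.
Every vertex has degree 18 (N=37); SR(37,18,8,9) — a Paley graph.
A has 3 distinct eigenvalues ≈ [18.0, 2.541381, -3.541381].
−37·(-sqrt(37)/2 - 1/2) / ((18)−(-sqrt(37)/2 - 1/2)) = sqrt(37) = ϑ(G).
ϑ(G) ≈ 6.082763.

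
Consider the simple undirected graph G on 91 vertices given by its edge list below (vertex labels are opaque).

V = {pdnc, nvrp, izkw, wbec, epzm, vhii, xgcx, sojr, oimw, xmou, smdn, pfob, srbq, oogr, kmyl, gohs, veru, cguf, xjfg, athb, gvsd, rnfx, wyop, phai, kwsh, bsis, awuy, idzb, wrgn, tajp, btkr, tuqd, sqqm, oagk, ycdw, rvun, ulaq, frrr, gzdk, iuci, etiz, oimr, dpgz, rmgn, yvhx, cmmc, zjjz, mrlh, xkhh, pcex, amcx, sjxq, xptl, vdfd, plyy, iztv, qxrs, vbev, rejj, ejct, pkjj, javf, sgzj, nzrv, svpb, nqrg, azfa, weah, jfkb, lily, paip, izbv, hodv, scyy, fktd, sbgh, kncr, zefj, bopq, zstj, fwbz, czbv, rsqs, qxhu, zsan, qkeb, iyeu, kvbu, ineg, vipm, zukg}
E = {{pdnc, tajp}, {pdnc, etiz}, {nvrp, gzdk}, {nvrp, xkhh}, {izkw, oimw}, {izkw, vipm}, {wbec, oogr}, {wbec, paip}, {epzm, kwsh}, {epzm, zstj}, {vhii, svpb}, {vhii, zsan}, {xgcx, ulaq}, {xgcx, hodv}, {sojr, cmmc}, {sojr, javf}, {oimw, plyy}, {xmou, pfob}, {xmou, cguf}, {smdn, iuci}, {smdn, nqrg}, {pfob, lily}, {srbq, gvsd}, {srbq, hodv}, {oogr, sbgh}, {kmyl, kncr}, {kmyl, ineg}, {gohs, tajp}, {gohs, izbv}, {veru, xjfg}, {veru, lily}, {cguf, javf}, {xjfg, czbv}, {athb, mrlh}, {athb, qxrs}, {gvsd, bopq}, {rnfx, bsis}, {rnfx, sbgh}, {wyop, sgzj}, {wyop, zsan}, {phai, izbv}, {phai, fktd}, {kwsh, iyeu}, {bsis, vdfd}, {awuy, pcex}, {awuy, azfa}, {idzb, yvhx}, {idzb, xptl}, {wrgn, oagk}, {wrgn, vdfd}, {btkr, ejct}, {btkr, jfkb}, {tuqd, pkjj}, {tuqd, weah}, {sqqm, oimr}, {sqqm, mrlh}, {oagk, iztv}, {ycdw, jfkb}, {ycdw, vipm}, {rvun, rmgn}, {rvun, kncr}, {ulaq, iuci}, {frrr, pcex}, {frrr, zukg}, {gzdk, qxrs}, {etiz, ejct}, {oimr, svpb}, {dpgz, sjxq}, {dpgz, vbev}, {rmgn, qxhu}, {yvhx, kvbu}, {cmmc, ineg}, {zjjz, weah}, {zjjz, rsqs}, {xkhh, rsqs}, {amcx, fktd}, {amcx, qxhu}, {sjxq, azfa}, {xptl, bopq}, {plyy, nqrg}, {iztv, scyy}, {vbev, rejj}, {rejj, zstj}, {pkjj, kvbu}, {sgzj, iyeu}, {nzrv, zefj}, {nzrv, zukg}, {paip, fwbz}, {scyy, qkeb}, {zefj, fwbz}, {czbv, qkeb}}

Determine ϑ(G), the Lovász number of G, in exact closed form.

91*cos(pi/91)/(cos(pi/91) + 1)

N(tajp) = {pdnc, gohs}, |N(tajp)| = 2.
N(svpb) = {vhii, oimr}, |N(svpb)| = 2.
N(iyeu) = {kwsh, sgzj}, |N(iyeu)| = 2.
Vertex sbgh has 2 neighbors: oogr, rnfx.
91-vertex 2-regular graph: the odd cycle C_{91}.
A has 46 distinct eigenvalues ≈ [2.0, 1.995, 1.981, 1.957, 1.924, 1.882, 1.831, 1.771, 1.703, 1.626, 1.542, 1.45, 1.352, 1.247, 1.136, 1.02, 0.899, 0.773, 0.644, 0.512, 0.377, 0.241, 0.104, -0.035, -0.172, -0.309, -0.445, -0.579, -0.709, -0.837, -0.96, -1.079, -1.192, -1.3, -1.402, -1.497, -1.585, -1.665, -1.738, -1.802, -1.858, -1.904, -1.942, -1.97, -1.989, -1.999].
−91·(-2*cos(pi/91)) / ((2)−(-2*cos(pi/91))) = 91*cos(pi/91)/(cos(pi/91) + 1) = ϑ(G).
Numerically 45.4864.
45 ≤ 91*cos(pi/91)/(cos(pi/91) + 1) ≤ 46: both strict.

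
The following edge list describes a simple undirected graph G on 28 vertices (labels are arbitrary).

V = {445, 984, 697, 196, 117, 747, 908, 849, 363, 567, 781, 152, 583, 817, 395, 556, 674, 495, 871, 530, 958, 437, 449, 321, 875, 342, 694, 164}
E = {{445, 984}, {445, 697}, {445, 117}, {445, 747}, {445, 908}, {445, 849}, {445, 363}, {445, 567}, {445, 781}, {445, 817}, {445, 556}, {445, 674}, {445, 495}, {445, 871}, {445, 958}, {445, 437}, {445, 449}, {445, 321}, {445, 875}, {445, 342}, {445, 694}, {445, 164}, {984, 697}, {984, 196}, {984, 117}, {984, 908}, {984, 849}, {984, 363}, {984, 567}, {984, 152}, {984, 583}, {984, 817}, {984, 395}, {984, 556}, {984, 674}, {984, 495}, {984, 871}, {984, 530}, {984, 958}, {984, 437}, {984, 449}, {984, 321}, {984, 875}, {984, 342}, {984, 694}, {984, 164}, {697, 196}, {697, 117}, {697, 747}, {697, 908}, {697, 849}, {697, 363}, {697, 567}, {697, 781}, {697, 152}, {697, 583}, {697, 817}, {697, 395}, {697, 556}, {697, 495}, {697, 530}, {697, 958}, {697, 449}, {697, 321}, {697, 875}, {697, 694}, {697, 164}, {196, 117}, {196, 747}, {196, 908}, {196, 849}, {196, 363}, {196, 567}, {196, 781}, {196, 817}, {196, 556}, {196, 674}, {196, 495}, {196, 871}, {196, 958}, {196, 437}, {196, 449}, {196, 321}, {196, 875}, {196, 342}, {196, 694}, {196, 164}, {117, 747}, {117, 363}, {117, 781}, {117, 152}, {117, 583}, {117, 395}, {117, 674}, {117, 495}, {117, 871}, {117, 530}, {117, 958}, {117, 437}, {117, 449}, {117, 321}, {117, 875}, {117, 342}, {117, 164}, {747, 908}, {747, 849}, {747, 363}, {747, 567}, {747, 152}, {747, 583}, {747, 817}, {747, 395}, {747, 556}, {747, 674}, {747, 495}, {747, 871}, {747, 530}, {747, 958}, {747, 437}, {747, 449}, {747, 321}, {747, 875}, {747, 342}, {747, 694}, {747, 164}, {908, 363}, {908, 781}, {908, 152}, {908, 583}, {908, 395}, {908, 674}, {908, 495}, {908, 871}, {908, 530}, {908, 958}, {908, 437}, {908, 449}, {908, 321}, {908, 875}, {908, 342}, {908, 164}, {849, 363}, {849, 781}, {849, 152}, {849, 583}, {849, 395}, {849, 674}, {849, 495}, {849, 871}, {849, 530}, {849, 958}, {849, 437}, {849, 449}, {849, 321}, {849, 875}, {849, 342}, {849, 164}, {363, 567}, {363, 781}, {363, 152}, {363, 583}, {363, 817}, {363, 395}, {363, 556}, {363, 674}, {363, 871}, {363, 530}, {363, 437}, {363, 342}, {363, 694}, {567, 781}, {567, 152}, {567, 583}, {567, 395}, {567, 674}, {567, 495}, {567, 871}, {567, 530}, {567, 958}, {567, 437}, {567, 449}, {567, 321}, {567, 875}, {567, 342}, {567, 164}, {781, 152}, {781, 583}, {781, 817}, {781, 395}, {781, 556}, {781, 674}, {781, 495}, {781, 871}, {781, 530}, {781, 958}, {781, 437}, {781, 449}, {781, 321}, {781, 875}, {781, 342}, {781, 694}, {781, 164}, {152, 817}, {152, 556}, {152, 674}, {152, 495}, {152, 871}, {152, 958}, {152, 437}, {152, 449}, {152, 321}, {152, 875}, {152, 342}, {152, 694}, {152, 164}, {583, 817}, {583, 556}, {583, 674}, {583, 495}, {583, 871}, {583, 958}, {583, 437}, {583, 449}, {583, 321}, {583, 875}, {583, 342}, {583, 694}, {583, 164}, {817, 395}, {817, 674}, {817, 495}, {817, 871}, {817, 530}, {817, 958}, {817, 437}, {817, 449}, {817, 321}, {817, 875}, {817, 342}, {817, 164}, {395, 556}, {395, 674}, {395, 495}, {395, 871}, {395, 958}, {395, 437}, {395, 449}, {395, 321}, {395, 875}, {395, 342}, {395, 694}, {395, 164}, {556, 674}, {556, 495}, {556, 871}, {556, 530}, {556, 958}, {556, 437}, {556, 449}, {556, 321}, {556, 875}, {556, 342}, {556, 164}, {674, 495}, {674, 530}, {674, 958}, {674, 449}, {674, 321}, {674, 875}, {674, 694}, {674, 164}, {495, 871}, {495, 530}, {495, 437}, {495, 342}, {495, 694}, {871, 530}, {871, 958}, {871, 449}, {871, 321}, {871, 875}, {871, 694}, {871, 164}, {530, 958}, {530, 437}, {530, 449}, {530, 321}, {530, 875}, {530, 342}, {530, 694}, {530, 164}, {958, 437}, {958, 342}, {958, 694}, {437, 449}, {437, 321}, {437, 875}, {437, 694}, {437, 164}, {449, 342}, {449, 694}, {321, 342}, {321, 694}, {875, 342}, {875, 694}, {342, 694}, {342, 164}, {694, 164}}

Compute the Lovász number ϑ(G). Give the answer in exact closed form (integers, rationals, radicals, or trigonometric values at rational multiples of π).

N(583) = {984, 697, 117, 747, 908, 849, 363, 567, 781, 817, 556, 674, 495, 871, 958, 437, 449, 321, 875, 342, 694, 164}, |N(583)| = 22.
deg(196) = 22; N(196) = {984, 697, 117, 747, 908, 849, 363, 567, 781, 817, 556, 674, 495, 871, 958, 437, 449, 321, 875, 342, 694, 164}.
N(449) = {445, 984, 697, 196, 117, 747, 908, 849, 567, 781, 152, 583, 817, 395, 556, 674, 871, 530, 437, 342, 694}, |N(449)| = 21.
Vertex 781 has 25 neighbors: 445, 697, 196, 117, 908, 849, 363, 567, 152, 583, 817, 395, 556, 674, 495, 871, 530, 958, 437, 449, 321, 875, 342, 694, 164.
K_{7,7,6,5,3} (perfect); ϑ(G) = α(G) = max{7,7,6,5,3} = 7.
ϑ(G) ≈ 7.0000.
7 ≤ 7 ≤ 7: collapsed.

7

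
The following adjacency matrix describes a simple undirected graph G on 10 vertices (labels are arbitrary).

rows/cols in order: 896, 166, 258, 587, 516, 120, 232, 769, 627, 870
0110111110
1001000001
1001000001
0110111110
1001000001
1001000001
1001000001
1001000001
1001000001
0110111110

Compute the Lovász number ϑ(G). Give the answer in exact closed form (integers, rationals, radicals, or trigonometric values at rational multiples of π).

N(516) = {896, 587, 870}, |N(516)| = 3.
Vertex 587 has 7 neighbors: 166, 258, 516, 120, 232, 769, 627.
deg(870) = 7; N(870) = {166, 258, 516, 120, 232, 769, 627}.
N(769) = {896, 587, 870}, |N(769)| = 3.
G = K_{7,3}: α = 7 = χ(Ḡ), so ϑ = 7.
Numerically 7.00000.
α=7, χ(Ḡ)=7; ϑ=7 lies between (collapsed).

7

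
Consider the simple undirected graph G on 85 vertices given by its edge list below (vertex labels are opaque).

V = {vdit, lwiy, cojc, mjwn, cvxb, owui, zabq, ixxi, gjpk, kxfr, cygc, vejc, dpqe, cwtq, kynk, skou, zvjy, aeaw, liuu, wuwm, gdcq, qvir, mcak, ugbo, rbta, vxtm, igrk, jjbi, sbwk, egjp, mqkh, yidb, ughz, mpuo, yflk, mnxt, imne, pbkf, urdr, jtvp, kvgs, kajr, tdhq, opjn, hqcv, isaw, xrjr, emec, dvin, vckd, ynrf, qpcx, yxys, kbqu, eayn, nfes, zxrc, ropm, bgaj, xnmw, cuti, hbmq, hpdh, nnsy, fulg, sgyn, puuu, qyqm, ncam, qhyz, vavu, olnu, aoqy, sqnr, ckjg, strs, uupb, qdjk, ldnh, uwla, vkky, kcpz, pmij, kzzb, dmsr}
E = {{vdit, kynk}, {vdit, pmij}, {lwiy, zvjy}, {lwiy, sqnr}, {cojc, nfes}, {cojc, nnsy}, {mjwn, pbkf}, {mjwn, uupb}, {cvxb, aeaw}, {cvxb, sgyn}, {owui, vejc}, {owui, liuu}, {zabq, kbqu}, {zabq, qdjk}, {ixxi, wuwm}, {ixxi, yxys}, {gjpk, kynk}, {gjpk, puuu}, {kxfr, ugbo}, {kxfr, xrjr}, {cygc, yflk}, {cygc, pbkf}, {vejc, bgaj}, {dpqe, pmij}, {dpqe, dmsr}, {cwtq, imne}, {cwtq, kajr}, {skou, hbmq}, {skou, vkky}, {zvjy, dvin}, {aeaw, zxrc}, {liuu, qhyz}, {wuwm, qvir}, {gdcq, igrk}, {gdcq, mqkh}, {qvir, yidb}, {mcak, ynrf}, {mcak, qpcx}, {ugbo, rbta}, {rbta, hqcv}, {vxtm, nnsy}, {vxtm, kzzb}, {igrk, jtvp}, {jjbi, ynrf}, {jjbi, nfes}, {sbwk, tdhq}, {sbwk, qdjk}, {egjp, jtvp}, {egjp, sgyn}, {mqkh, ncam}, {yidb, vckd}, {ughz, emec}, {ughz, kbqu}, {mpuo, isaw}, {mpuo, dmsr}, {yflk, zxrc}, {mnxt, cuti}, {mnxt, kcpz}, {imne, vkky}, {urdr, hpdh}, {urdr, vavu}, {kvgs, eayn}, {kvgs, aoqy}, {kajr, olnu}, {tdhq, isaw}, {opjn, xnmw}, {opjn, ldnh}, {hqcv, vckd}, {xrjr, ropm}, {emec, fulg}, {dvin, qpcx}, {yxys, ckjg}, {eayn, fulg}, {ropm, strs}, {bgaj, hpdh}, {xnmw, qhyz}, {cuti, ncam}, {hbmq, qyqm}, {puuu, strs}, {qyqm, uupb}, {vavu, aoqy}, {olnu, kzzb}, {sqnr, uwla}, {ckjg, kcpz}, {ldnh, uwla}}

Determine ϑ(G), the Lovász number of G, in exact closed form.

85*cos(pi/85)/(cos(pi/85) + 1)

N(kvgs) = {eayn, aoqy}, |N(kvgs)| = 2.
Vertex vxtm has 2 neighbors: nnsy, kzzb.
N(ixxi) = {wuwm, yxys}, |N(ixxi)| = 2.
Vertex rbta has 2 neighbors: ugbo, hqcv.
Every vertex has degree 2 (N=85); a single 85-cycle (edge-transitive).
spec(A) ≈ [2.0, 1.99454, 1.97818, 1.95102, 1.91321, 1.86494, 1.80649, 1.73818, 1.66037, 1.57349, 1.47802, 1.37447, 1.26342, 1.14547, 1.02126, 0.89148, 0.75682, 0.61803, 0.47587, 0.33111, 0.18454, 0.03696, -0.11082, -0.258, -0.40376, -0.54733, -0.6879, -0.82471, -0.95702, -1.08411, -1.20527, -1.31985, -1.42722, -1.5268, -1.61803, -1.70043, -1.77355, -1.83697, -1.89037, -1.93344, -1.96595, -1.98772, -1.99863] (distinct, 5 d.p.).
Lovász (edge-transitive): ϑ = −85·(-2*cos(pi/85))/((2)−(-2*cos(pi/85))) = 85*cos(pi/85)/(cos(pi/85) + 1).
ϑ(G) ≈ 42.485483.
Check 42 ≤ 85*cos(pi/85)/(cos(pi/85) + 1) ≤ 43: both strict.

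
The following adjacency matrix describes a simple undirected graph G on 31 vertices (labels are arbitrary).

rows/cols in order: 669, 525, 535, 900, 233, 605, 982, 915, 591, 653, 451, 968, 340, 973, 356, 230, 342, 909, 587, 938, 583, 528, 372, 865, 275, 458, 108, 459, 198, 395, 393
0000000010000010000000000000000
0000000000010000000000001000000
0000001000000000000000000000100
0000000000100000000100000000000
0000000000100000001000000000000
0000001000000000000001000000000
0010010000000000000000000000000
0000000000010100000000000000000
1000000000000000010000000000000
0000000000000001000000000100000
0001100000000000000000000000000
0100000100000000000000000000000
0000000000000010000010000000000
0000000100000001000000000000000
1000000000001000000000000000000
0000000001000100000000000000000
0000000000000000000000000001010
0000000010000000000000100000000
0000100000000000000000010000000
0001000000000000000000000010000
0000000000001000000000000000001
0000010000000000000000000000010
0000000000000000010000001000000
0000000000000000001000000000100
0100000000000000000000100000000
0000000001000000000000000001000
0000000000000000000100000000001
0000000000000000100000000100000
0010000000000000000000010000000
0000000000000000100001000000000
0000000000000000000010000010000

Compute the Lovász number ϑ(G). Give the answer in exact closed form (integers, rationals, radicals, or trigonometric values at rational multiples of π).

Vertex 340 has 2 neighbors: 356, 583.
deg(669) = 2; N(669) = {591, 356}.
N(108) = {938, 393}, |N(108)| = 2.
N(459) = {342, 458}, |N(459)| = 2.
Every vertex has degree 2 (N=31); the odd cycle C_{31}.
Distinct eigenvalues (to 4 d.p.): [2.0, 1.9591, 1.8379, 1.6415, 1.3779, 1.0579, 0.6946, 0.3029, -0.1013, -0.5013, -0.8808, -1.2242, -1.5175, -1.7487, -1.9083, -1.9897].
−31·(-2*cos(pi/31)) / ((2)−(-2*cos(pi/31))) = 31*cos(pi/31)/(cos(pi/31) + 1) = ϑ(G).
≈ 15.46013 (to 5 d.p.).
15 ≤ 31*cos(pi/31)/(cos(pi/31) + 1) ≤ 16: both strict.

31*cos(pi/31)/(cos(pi/31) + 1)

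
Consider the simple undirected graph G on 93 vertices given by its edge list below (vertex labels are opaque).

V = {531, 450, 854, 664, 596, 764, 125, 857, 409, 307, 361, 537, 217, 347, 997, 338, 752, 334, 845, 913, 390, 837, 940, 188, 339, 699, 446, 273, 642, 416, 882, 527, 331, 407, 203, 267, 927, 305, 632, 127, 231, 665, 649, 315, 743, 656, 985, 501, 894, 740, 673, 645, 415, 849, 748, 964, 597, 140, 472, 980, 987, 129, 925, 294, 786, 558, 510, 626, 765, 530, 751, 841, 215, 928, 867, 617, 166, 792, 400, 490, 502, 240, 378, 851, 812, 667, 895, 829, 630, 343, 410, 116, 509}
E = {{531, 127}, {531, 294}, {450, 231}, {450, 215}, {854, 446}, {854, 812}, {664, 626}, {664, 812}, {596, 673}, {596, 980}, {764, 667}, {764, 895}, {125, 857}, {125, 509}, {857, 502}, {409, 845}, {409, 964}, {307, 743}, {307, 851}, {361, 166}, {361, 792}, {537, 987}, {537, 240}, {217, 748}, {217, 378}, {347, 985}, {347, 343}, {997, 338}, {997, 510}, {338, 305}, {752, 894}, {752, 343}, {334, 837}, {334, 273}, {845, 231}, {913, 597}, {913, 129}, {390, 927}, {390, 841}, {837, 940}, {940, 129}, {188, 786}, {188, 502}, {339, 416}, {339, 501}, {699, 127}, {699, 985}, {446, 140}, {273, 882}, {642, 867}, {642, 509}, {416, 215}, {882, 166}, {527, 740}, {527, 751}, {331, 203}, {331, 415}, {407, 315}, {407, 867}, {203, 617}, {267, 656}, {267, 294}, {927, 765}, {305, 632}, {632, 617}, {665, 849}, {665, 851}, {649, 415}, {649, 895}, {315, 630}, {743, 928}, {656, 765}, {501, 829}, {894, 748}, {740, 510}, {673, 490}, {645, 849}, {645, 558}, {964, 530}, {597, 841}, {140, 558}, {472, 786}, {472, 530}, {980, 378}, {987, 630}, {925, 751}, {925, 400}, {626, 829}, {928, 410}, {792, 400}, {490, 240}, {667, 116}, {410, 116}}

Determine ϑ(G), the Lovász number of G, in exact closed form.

93*cos(pi/93)/(cos(pi/93) + 1)

deg(792) = 2; N(792) = {361, 400}.
Vertex 450 has 2 neighbors: 231, 215.
N(851) = {307, 665}, |N(851)| = 2.
Vertex 334 has 2 neighbors: 837, 273.
2-regular, N=93; a single 93-cycle (edge-transitive).
Distinct eigenvalues (to 4 d.p.): [2.0, 1.9954, 1.9818, 1.9591, 1.9274, 1.887, 1.8379, 1.7805, 1.7149, 1.6415, 1.5606, 1.4727, 1.3779, 1.2769, 1.1701, 1.0579, 0.9409, 0.8196, 0.6946, 0.5664, 0.4356, 0.3029, 0.1687, 0.0338, -0.1013, -0.2359, -0.3695, -0.5013, -0.6309, -0.7576, -0.8808, -1.0, -1.1146, -1.2242, -1.3282, -1.4261, -1.5175, -1.602, -1.6792, -1.7487, -1.8102, -1.8635, -1.9083, -1.9443, -1.9715, -1.9897, -1.9989].
With N=93: ϑ(G) = 93·(-(-1)*2*cos(pi/93))/(2−(-2*cos(pi/93))) = 93*cos(pi/93)/(cos(pi/93) + 1).
≈ 46.4867 (to 4 d.p.).
α=46, χ(Ḡ)=47; ϑ=93*cos(pi/93)/(cos(pi/93) + 1) lies between (both strict).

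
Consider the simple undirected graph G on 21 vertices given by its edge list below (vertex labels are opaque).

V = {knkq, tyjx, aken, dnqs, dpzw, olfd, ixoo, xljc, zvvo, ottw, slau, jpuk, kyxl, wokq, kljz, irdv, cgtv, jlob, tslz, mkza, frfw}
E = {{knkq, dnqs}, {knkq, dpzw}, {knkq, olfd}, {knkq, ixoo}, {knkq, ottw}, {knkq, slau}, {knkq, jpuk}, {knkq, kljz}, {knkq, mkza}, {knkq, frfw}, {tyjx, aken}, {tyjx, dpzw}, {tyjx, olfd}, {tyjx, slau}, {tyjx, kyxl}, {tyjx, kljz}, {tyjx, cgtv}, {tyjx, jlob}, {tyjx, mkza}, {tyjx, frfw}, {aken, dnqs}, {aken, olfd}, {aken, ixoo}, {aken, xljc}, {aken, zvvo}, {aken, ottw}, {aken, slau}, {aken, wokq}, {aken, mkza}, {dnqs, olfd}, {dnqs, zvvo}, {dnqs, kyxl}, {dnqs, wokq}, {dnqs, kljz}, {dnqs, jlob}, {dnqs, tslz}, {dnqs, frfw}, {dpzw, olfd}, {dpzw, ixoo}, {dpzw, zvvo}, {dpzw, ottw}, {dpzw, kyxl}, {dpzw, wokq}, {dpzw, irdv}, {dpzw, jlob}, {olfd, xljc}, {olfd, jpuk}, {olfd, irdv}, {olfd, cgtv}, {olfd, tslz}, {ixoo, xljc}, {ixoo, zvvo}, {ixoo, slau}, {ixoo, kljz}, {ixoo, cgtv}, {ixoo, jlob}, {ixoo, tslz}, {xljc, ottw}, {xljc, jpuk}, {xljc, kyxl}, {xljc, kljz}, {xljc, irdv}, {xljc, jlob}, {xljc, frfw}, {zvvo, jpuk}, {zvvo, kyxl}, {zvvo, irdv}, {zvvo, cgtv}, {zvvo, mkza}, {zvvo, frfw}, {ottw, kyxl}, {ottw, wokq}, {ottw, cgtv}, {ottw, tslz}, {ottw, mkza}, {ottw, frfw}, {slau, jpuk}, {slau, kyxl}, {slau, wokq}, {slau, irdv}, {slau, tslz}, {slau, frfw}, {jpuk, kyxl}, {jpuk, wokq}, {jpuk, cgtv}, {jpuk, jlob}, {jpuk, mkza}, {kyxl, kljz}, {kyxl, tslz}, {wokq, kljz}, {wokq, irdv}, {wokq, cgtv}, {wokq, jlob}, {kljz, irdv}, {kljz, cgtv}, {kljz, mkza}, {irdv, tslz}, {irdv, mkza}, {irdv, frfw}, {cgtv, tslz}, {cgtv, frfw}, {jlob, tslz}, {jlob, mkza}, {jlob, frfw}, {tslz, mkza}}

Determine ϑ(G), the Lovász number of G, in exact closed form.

deg(jlob) = 10; N(jlob) = {tyjx, dnqs, dpzw, ixoo, xljc, jpuk, wokq, tslz, mkza, frfw}.
N(ottw) = {knkq, aken, dpzw, xljc, kyxl, wokq, cgtv, tslz, mkza, frfw}, |N(ottw)| = 10.
deg(frfw) = 10; N(frfw) = {knkq, tyjx, dnqs, xljc, zvvo, ottw, slau, irdv, cgtv, jlob}.
N(dnqs) = {knkq, aken, olfd, zvvo, kyxl, wokq, kljz, jlob, tslz, frfw}, |N(dnqs)| = 10.
Every vertex has degree 10 (N=21); Kneser K(7,2) on C(7,2)=21 vertices.
A has 3 distinct eigenvalues ≈ [10.0, 1.0, -4.0].
−21·(-4) / ((10)−(-4)) = 6 = ϑ(G).
Numerically 6.00000000.

6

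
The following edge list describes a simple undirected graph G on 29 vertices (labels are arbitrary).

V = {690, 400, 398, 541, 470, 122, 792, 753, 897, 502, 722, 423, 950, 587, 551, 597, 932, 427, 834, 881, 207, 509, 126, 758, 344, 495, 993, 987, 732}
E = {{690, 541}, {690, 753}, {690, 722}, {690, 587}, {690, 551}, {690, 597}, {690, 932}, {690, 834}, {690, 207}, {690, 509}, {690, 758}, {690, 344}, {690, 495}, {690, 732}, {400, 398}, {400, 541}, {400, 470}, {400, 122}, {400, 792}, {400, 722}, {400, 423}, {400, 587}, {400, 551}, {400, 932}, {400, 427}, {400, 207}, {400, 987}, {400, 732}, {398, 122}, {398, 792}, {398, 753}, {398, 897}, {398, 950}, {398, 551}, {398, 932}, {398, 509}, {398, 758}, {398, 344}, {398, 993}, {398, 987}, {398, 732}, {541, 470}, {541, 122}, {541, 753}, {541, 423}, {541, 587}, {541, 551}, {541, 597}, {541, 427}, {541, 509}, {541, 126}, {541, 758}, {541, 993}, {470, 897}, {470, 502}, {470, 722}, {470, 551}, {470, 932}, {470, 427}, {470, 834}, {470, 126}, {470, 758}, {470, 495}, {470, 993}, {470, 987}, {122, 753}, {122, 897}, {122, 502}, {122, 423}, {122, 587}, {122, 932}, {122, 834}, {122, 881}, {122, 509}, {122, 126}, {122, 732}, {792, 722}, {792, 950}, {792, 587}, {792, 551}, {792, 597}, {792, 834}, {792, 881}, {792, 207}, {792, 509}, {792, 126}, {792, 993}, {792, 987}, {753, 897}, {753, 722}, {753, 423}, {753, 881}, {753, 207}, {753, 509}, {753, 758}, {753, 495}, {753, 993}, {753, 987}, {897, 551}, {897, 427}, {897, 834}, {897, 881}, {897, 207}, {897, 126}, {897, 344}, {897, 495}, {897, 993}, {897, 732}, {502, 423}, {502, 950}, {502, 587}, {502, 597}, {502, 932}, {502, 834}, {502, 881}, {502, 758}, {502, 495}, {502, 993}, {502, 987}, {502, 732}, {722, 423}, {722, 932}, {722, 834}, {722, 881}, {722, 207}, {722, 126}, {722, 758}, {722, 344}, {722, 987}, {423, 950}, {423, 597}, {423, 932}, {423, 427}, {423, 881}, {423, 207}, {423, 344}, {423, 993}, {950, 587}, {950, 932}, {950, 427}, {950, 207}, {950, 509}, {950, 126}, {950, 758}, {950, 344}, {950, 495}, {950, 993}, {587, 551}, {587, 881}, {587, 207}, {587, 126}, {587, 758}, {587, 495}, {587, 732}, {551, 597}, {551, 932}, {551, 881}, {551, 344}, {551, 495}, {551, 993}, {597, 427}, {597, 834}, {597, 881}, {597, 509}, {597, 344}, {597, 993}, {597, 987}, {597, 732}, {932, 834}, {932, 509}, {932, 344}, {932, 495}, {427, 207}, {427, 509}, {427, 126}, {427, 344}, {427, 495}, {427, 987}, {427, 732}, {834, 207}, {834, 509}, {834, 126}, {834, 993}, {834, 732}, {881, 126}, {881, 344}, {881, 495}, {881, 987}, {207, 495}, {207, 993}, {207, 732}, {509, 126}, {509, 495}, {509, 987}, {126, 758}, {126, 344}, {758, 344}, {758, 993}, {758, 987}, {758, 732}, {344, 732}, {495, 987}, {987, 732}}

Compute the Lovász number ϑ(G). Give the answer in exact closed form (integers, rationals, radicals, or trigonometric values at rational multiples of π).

N(122) = {400, 398, 541, 753, 897, 502, 423, 587, 932, 834, 881, 509, 126, 732}, |N(122)| = 14.
N(398) = {400, 122, 792, 753, 897, 950, 551, 932, 509, 758, 344, 993, 987, 732}, |N(398)| = 14.
Vertex 792 has 14 neighbors: 400, 398, 722, 950, 587, 551, 597, 834, 881, 207, 509, 126, 993, 987.
Vertex 509 has 14 neighbors: 690, 398, 541, 122, 792, 753, 950, 597, 932, 427, 834, 126, 495, 987.
29-vertex 14-regular graph: strongly regular (29,14,6,7).
spec(A) ≈ [14.0, 2.193, -3.193] (distinct, 3 d.p.).
With N=29: ϑ(G) = 29·(-(-sqrt(29)/2 - 1/2))/(14−(-sqrt(29)/2 - 1/2)) = sqrt(29).
Numerically 5.3852.

sqrt(29)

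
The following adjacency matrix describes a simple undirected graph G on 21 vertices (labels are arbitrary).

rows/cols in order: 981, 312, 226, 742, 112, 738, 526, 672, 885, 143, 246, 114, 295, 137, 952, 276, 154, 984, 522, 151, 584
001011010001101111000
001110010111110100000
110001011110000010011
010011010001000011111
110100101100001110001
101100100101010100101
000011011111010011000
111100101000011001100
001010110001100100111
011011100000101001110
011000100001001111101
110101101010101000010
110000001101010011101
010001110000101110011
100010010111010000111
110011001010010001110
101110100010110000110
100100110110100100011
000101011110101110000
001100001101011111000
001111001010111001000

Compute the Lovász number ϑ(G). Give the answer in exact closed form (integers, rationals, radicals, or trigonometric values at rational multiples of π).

N(742) = {312, 112, 738, 672, 114, 154, 984, 522, 151, 584}, |N(742)| = 10.
Vertex 522 has 10 neighbors: 742, 738, 672, 885, 143, 246, 295, 952, 276, 154.
Vertex 584 has 10 neighbors: 226, 742, 112, 738, 885, 246, 295, 137, 952, 984.
N(526) = {112, 738, 672, 885, 143, 246, 114, 137, 154, 984}, |N(526)| = 10.
G on 21 vertices is 10-regular; Kneser-type, 2-subsets of [7].
Distinct eigenvalues (to 5 d.p.): [10.0, 1.0, -4.0].
−21·(-4) / ((10)−(-4)) = 6 = ϑ(G).
Numerically 6.00000000.

6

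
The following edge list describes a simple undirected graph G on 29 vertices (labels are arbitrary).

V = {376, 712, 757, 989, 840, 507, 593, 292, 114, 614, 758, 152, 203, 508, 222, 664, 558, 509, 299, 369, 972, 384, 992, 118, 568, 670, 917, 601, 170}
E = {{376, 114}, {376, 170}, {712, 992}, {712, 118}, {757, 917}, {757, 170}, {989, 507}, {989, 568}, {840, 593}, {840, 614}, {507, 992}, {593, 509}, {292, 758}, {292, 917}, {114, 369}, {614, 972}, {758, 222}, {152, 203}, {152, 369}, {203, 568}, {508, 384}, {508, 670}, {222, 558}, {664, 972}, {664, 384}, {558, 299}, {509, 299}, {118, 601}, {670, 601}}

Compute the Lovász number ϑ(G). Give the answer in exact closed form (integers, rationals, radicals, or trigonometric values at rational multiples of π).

29*cos(pi/29)/(cos(pi/29) + 1)

deg(664) = 2; N(664) = {972, 384}.
Vertex 568 has 2 neighbors: 989, 203.
Vertex 369 has 2 neighbors: 114, 152.
Vertex 114 has 2 neighbors: 376, 369.
G on 29 vertices is 2-regular; this is C_{29}, the 29-cycle.
spec(A) ≈ [2.0, 1.9532, 1.8152, 1.5922, 1.2948, 0.9368, 0.5351, 0.1083, -0.3236, -0.7403, -1.1224, -1.452, -1.7137, -1.8953, -1.9883] (distinct, 4 d.p.).
With N=29: ϑ(G) = 29·(-(-1)*2*cos(pi/29))/(2−(-2*cos(pi/29))) = 29*cos(pi/29)/(cos(pi/29) + 1).
= 14.4573753… (decimal).
α=14, χ(Ḡ)=15; ϑ=29*cos(pi/29)/(cos(pi/29) + 1) lies between (both strict).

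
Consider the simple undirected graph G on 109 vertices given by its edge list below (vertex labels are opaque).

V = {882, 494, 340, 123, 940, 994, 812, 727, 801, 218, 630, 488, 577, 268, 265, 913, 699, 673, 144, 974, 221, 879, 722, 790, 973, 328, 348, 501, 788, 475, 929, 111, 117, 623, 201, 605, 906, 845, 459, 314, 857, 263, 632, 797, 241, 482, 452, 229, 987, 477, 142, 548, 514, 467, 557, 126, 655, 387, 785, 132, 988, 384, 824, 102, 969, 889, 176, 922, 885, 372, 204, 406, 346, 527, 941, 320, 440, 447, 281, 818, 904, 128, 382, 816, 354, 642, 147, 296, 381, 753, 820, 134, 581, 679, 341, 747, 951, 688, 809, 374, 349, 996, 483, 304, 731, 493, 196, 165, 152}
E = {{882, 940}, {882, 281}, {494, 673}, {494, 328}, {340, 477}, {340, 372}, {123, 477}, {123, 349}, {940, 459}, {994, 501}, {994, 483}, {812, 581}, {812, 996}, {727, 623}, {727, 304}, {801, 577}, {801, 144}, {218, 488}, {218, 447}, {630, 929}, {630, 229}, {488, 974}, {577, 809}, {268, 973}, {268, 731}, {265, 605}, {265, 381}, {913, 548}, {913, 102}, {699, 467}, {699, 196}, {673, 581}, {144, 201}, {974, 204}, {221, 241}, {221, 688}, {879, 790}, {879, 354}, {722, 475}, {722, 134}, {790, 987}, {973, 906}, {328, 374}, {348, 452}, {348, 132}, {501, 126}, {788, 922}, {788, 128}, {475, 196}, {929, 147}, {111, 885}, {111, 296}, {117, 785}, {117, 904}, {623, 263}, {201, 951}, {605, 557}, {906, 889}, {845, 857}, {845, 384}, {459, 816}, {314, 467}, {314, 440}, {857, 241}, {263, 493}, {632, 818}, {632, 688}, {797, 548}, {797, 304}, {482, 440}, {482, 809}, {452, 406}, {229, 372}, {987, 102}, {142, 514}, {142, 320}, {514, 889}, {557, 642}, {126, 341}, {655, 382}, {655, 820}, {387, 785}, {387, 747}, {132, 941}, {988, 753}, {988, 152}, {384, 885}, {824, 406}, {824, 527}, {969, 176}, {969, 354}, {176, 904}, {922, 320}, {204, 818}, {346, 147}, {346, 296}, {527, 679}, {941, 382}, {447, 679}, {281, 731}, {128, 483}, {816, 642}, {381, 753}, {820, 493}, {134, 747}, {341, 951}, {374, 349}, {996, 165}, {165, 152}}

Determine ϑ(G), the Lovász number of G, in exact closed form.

deg(857) = 2; N(857) = {845, 241}.
deg(722) = 2; N(722) = {475, 134}.
deg(304) = 2; N(304) = {727, 797}.
deg(381) = 2; N(381) = {265, 753}.
G on 109 vertices is 2-regular; the odd cycle C_{109}.
The 55 distinct eigenvalues: [2.0, 1.996678, 1.986723, 1.970169, 1.94707, 1.917503, 1.881566, 1.839379, 1.791082, 1.736834, 1.676818, 1.611231, 1.540291, 1.464235, 1.383315, 1.2978, 1.207973, 1.114134, 1.016594, 0.915677, 0.811718, 0.705062, 0.596064, 0.485087, 0.372497, 0.258671, 0.143985, 0.028821, -0.086439, -0.201412, -0.315715, -0.42897, -0.5408, -0.650834, -0.758705, -0.864056, -0.966537, -1.065807, -1.161536, -1.253407, -1.341115, -1.424367, -1.502888, -1.576416, -1.644707, -1.707535, -1.764691, -1.815985, -1.861246, -1.900324, -1.933089, -1.959433, -1.979268, -1.992528, -1.999169].
ϑ = −N·λ_min/(λ_max−λ_min) = −109·(-2*cos(pi/109))/(2−(-2*cos(pi/109))) = 109*cos(pi/109)/(cos(pi/109) + 1).
Numerically 54.4887.
54 ≤ 109*cos(pi/109)/(cos(pi/109) + 1) ≤ 55: both strict.

109*cos(pi/109)/(cos(pi/109) + 1)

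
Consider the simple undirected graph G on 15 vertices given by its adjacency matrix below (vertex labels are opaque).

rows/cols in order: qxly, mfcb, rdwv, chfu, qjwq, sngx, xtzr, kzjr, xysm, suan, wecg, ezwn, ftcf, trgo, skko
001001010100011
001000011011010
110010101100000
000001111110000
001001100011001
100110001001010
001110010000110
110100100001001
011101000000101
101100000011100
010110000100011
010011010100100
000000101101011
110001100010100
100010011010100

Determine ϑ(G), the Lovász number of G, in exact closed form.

N(qjwq) = {rdwv, sngx, xtzr, wecg, ezwn, skko}, |N(qjwq)| = 6.
N(kzjr) = {qxly, mfcb, chfu, xtzr, ezwn, skko}, |N(kzjr)| = 6.
Vertex qxly has 6 neighbors: rdwv, sngx, kzjr, suan, trgo, skko.
deg(trgo) = 6; N(trgo) = {qxly, mfcb, sngx, xtzr, wecg, ftcf}.
G on 15 vertices is 6-regular; Kneser K(6,2) on C(6,2)=15 vertices.
spec(A) ≈ [6.0, 1.0, -3.0] (distinct, 4 d.p.).
With N=15: ϑ(G) = 15·(-1*(-3))/(6−(-3)) = 5.
≈ 5.000000000 (to 9 d.p.).

5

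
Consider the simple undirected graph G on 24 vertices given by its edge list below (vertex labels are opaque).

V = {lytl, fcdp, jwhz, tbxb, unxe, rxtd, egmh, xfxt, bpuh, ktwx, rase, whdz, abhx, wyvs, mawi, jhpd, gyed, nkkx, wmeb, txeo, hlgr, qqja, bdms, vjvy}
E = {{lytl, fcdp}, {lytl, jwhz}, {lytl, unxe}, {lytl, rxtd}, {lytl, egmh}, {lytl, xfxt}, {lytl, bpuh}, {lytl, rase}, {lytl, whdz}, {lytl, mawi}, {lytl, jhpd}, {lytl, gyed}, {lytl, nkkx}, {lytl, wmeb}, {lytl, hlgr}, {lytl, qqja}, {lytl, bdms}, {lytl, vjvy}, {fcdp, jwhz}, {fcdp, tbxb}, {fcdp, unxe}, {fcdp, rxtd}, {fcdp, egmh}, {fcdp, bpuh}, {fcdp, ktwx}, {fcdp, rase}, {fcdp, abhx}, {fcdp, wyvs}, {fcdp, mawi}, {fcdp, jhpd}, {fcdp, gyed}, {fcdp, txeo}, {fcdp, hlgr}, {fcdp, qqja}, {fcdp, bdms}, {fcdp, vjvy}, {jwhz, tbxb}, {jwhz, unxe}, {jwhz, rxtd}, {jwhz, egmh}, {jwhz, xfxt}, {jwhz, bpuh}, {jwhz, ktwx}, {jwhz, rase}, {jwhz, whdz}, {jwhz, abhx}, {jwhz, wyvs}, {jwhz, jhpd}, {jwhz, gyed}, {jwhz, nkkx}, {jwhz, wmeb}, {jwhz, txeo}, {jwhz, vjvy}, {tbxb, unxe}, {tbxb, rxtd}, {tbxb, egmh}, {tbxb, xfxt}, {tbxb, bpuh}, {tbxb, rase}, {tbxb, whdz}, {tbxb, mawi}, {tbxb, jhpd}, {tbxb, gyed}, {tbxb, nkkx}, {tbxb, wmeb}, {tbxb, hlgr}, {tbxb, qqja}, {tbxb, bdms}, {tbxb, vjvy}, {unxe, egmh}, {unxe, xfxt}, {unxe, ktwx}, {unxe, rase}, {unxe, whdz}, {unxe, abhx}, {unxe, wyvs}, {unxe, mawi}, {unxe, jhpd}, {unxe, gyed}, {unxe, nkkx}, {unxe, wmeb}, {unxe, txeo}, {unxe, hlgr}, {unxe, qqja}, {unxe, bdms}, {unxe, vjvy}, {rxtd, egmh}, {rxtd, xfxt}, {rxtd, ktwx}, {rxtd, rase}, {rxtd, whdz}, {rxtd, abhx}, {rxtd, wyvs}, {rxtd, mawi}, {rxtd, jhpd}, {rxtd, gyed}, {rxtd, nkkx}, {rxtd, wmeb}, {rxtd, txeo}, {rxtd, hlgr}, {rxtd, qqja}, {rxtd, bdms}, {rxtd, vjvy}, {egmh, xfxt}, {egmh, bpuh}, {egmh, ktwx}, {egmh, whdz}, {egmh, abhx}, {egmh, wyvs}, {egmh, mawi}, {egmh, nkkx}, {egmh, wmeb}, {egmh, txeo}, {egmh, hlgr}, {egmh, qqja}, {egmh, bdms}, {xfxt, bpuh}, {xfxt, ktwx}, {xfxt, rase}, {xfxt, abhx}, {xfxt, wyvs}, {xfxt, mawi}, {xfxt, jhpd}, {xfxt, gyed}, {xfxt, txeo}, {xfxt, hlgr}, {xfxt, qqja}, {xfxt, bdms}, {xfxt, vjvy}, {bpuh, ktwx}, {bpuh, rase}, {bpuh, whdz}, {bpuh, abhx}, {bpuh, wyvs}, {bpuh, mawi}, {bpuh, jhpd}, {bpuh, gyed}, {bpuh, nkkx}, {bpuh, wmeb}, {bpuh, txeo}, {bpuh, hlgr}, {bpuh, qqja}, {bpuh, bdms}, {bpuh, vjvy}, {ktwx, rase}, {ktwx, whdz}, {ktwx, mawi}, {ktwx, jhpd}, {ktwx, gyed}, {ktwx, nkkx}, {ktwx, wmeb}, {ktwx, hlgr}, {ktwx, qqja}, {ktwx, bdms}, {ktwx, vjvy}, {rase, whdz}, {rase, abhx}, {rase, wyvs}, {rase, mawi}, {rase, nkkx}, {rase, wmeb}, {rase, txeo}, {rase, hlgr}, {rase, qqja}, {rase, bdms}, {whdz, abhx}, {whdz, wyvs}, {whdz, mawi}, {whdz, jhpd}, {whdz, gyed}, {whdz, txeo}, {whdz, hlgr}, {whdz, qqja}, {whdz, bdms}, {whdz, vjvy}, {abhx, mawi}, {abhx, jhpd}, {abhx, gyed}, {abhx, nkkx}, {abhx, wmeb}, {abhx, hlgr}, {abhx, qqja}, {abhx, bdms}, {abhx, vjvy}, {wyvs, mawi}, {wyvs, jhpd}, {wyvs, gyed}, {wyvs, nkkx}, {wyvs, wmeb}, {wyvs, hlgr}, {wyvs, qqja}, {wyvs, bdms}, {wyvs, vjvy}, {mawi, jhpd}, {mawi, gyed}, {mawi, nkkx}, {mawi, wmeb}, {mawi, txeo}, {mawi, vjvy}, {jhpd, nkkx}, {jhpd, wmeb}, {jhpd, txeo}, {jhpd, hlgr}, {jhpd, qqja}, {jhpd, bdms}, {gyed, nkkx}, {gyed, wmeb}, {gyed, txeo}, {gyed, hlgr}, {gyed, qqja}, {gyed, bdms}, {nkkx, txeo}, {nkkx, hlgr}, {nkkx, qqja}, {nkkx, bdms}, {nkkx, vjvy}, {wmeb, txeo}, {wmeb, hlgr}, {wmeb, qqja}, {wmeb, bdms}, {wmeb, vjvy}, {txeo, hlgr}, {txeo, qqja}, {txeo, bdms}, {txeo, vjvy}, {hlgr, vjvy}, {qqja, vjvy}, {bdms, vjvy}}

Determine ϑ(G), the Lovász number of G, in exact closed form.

6

deg(bpuh) = 21; N(bpuh) = {lytl, fcdp, jwhz, tbxb, egmh, xfxt, ktwx, rase, whdz, abhx, wyvs, mawi, jhpd, gyed, nkkx, wmeb, txeo, hlgr, qqja, bdms, vjvy}.
Vertex whdz has 19 neighbors: lytl, jwhz, tbxb, unxe, rxtd, egmh, bpuh, ktwx, rase, abhx, wyvs, mawi, jhpd, gyed, txeo, hlgr, qqja, bdms, vjvy.
Vertex qqja has 19 neighbors: lytl, fcdp, tbxb, unxe, rxtd, egmh, xfxt, bpuh, ktwx, rase, whdz, abhx, wyvs, jhpd, gyed, nkkx, wmeb, txeo, vjvy.
deg(unxe) = 21; N(unxe) = {lytl, fcdp, jwhz, tbxb, egmh, xfxt, ktwx, rase, whdz, abhx, wyvs, mawi, jhpd, gyed, nkkx, wmeb, txeo, hlgr, qqja, bdms, vjvy}.
G = K_{6,5,5,5,3}: α = 6 = χ(Ḡ), so ϑ = 6.
≈ 6.0000000 (to 7 d.p.).
Check 6 ≤ 6 ≤ 6: collapsed.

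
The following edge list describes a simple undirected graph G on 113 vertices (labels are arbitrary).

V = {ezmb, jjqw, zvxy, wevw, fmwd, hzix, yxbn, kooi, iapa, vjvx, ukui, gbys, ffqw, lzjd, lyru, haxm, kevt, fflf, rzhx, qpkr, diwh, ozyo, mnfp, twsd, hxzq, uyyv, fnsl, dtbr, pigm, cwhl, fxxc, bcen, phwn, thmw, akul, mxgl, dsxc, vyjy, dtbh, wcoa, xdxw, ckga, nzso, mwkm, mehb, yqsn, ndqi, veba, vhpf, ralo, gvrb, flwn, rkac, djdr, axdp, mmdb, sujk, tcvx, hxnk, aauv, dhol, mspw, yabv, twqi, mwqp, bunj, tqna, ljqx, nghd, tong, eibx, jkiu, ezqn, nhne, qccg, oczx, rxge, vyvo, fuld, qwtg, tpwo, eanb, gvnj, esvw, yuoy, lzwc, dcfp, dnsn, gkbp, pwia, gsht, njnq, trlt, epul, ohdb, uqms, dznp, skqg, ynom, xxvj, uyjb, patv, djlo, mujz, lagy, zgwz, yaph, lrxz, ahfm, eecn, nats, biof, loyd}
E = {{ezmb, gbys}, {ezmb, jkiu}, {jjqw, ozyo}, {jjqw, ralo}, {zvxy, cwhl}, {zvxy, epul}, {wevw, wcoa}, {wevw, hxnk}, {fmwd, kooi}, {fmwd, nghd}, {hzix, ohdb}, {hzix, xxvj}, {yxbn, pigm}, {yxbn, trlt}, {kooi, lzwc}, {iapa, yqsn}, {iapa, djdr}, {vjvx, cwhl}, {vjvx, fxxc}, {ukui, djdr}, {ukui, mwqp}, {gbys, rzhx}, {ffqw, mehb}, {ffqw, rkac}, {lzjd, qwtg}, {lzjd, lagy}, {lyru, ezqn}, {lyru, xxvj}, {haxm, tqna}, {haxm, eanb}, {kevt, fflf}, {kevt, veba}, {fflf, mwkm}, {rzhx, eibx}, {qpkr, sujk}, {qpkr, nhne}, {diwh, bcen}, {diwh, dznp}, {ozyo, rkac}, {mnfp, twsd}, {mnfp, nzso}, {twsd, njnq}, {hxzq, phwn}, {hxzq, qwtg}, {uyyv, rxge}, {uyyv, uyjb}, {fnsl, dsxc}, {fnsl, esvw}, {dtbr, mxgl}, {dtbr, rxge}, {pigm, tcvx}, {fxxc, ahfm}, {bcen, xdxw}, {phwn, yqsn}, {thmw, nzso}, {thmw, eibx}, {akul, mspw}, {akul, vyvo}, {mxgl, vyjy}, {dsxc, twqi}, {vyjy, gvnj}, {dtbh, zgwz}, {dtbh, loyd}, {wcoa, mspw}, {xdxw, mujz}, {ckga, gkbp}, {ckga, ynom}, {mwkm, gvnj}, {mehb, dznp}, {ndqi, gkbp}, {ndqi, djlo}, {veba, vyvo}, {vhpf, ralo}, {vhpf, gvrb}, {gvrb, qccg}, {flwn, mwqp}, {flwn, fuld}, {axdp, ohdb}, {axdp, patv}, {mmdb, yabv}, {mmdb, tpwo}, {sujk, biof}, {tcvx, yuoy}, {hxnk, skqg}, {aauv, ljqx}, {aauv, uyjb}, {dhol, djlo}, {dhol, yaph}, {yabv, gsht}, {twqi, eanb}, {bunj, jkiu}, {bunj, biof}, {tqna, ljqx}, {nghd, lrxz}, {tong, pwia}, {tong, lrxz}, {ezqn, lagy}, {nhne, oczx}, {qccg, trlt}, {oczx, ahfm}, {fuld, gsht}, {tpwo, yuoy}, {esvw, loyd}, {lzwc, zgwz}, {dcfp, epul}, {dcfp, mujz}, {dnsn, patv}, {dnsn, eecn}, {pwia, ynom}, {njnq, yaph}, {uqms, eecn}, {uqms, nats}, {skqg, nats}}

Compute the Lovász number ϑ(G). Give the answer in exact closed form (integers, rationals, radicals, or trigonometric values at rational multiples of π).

113*cos(pi/113)/(cos(pi/113) + 1)

N(cwhl) = {zvxy, vjvx}, |N(cwhl)| = 2.
deg(fuld) = 2; N(fuld) = {flwn, gsht}.
deg(tqna) = 2; N(tqna) = {haxm, ljqx}.
N(yabv) = {mmdb, gsht}, |N(yabv)| = 2.
2-regular, N=113; this is C_{113}, the 113-cycle.
Distinct eigenvalues (to 6 d.p.): [2.0, 1.996909, 1.987646, 1.972239, 1.950736, 1.923203, 1.889726, 1.850408, 1.80537, 1.754752, 1.69871, 1.637418, 1.571064, 1.499854, 1.424009, 1.343762, 1.259361, 1.171068, 1.079155, 0.983906, 0.885616, 0.784589, 0.681137, 0.575579, 0.468242, 0.359458, 0.249563, 0.138897, 0.027801, -0.083381, -0.194305, -0.304628, -0.41401, -0.522112, -0.628601, -0.733146, -0.835425, -0.935122, -1.031929, -1.125546, -1.215684, -1.302064, -1.38442, -1.462497, -1.536053, -1.604861, -1.668709, -1.727399, -1.780749, -1.828596, -1.87079, -1.907202, -1.937718, -1.962246, -1.980708, -1.993048, -1.999227].
ϑ = −N·λ_min/(λ_max−λ_min) = −113·(-2*cos(pi/113))/(2−(-2*cos(pi/113))) = 113*cos(pi/113)/(cos(pi/113) + 1).
= 56.48908089… (decimal).
Check 56 ≤ 113*cos(pi/113)/(cos(pi/113) + 1) ≤ 57: both strict.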